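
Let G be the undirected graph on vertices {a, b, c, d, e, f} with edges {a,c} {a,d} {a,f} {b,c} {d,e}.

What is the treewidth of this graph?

A width-1 tree decomposition is:
Bags: B1 = {a, d}  B2 = {a, c}  B3 = {d, e}  B4 = {b, c}  B5 = {a, f}
Tree: B1–B2, B1–B3, B2–B4, B2–B5
The largest bag has 2 vertices, giving width 1; this decomposition certifies tw(G) ≤ 1. Since G has at least one edge (e.g. d–a), it is not an edgeless graph, so tw(G) ≥ 1. The upper and lower bounds meet at 1, so that is the treewidth.

1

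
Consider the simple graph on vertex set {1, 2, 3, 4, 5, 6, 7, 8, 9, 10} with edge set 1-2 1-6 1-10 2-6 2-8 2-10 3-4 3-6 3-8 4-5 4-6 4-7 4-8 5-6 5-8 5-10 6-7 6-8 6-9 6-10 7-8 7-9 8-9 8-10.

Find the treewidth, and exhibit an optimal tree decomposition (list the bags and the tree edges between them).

Treewidth 3.
One optimal decomposition is:
Bags: B1 = {4, 6, 7, 8}  B2 = {3, 4, 6, 8}  B3 = {4, 5, 6, 8}  B4 = {5, 6, 8, 10}  B5 = {2, 6, 8, 10}  B6 = {6, 7, 8, 9}  B7 = {1, 2, 6, 10}
Tree: B1–B2, B1–B3, B3–B4, B4–B5, B1–B6, B5–B7

Each bag holds 4 vertices, so the decomposition has width 3, which upper-bounds the treewidth. Conversely, {6, 7, 8, 9} is a clique of size 4, and the vertices of any clique must share a bag in every tree decomposition; so some bag has ≥ 4 vertices and tw(G) ≥ 3. Therefore the treewidth is 3.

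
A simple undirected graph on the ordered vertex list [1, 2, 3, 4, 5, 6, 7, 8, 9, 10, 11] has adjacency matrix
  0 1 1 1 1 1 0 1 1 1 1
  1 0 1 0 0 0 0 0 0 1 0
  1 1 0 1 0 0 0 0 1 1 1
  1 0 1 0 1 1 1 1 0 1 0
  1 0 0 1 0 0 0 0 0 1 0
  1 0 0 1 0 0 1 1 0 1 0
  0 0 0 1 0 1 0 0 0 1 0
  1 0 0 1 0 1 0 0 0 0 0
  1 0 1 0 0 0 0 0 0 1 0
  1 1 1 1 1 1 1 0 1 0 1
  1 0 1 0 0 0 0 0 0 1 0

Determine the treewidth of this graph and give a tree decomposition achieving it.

Treewidth 3.
One such decomposition:
Bags: B1 = {1, 3, 9, 10}  B2 = {1, 2, 3, 10}  B3 = {1, 3, 4, 10}  B4 = {1, 3, 10, 11}  B5 = {1, 4, 6, 10}  B6 = {1, 4, 5, 10}  B7 = {4, 6, 7, 10}  B8 = {1, 4, 6, 8}
Tree: B1–B2, B1–B3, B1–B4, B3–B5, B3–B6, B5–B7, B5–B8

Each bag holds 4 vertices, so the decomposition has width 3, which upper-bounds the treewidth. For the lower bound, the 4 vertices {1, 4, 6, 8} are pairwise adjacent, and any tree decomposition puts a clique entirely inside one bag — forcing width ≥ 3. Hence tw(G) = 3 exactly.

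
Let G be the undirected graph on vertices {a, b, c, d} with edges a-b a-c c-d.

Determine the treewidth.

1

A width-1 tree decomposition is:
Bags: B1 = {c, d}  B2 = {a, c}  B3 = {a, b}
Tree: B1–B2, B2–B3
Every bag has size at most 2, so the width is 2 − 1 = 1 and tw(G) ≤ 1. G has an edge, so its treewidth is at least 1. Therefore the treewidth is 1.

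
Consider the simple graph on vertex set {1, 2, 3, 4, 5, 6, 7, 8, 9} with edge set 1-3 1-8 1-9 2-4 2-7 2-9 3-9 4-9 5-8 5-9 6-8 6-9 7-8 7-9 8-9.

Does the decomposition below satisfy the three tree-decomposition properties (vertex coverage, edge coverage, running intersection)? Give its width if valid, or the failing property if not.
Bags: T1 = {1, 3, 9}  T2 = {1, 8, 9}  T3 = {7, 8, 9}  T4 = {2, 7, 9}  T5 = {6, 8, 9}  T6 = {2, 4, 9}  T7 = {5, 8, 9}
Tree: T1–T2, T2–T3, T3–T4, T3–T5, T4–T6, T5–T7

Yes; width 2.

Every vertex of G appears in some bag (union = {1, 2, 3, 4, 5, 6, 7, 8, 9}); every edge is covered by a bag; and for each vertex v the set of bags containing v is connected in the bag tree. The decomposition is therefore valid. The largest bag has 3 vertices, so the width is 2.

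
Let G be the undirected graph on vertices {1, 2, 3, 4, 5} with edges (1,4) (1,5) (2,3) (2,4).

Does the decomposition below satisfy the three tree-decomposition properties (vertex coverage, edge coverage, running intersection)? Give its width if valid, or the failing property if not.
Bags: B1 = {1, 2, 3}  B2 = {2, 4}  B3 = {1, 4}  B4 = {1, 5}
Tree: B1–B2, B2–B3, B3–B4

A tree decomposition must satisfy three properties: every vertex lies in some bag; for every edge, both endpoints lie together in some bag; and for every vertex, the bags containing it form a connected subtree. Here bags containing vertex 1 are not connected in the tree, so the decomposition is invalid.

No — bags containing vertex 1 are not connected in the tree.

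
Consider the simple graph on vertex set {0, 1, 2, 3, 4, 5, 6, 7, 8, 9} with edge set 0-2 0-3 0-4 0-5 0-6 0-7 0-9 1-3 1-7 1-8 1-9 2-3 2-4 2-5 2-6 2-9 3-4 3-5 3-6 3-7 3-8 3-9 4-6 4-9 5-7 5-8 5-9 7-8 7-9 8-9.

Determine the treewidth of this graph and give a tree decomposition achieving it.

Treewidth 4.
One such decomposition:
Bags: B1 = {0, 2, 3, 5, 9}  B2 = {0, 2, 3, 4, 9}  B3 = {0, 2, 3, 4, 6}  B4 = {0, 3, 5, 7, 9}  B5 = {3, 5, 7, 8, 9}  B6 = {1, 3, 7, 8, 9}
Tree: B1–B2, B2–B3, B1–B4, B4–B5, B5–B6

Each bag holds 5 vertices, so the decomposition has width 4, which upper-bounds the treewidth. Conversely, {0, 2, 3, 4, 9} is a clique of size 5, and the vertices of any clique must share a bag in every tree decomposition; so some bag has ≥ 5 vertices and tw(G) ≥ 4. Combining the bounds, tw(G) = 4.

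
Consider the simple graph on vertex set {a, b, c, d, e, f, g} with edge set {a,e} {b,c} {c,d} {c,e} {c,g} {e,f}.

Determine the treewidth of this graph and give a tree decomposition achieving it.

Treewidth 1.
Bags: B1 = {c, g}  B2 = {c, e}  B3 = {a, e}  B4 = {b, c}  B5 = {c, d}  B6 = {e, f}
Tree: B1–B2, B2–B3, B1–B4, B2–B5, B3–B6

Every bag has size at most 2, so the width is 2 − 1 = 1 and tw(G) ≤ 1. G has an edge, so its treewidth is at least 1. Combining the bounds, tw(G) = 1.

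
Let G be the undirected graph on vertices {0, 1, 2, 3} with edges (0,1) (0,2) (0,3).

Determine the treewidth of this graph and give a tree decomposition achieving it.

Every bag has size at most 2, so the width is 2 − 1 = 1 and tw(G) ≤ 1. G has an edge, so its treewidth is at least 1. Hence tw(G) = 1 exactly.

Treewidth 1.
Bags: B1 = {0, 1}  B2 = {0, 2}  B3 = {0, 3}
Tree: B1–B2, B1–B3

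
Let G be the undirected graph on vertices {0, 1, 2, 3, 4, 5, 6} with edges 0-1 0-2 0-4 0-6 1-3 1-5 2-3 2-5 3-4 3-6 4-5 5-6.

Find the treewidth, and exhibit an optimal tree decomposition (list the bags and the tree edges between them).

Treewidth 3.
One optimal decomposition is:
Bags: B1 = {0, 1, 3, 5}  B2 = {0, 3, 5, 6}  B3 = {0, 3, 4, 5}  B4 = {0, 2, 3, 5}
Tree: B1–B2, B2–B3, B3–B4

Every bag has size at most 4, so the width is 4 − 1 = 3 and tw(G) ≤ 3. For the lower bound: the 4 vertex sets {0,1}, {5,6}, {3}, {4} are disjoint, each induces a connected subgraph, and every pair is joined by at least one edge of G. Contracting each set to a single vertex therefore yields K_{4} as a minor, and since treewidth is minor-monotone, tw(G) ≥ tw(K_{4}) = 3. Hence tw(G) = 3 exactly.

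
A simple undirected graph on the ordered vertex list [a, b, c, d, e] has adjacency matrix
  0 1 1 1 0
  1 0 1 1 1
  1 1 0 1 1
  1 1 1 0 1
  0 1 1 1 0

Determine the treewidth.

A width-3 tree decomposition is:
Bags: B1 = {a, b, c, d}  B2 = {b, c, d, e}
Tree: B1–B2
The largest bag has 4 vertices, giving width 3; this decomposition certifies tw(G) ≤ 3. Conversely, {b, c, d, e} is a clique of size 4, and the vertices of any clique must share a bag in every tree decomposition; so some bag has ≥ 4 vertices and tw(G) ≥ 3. Combining the bounds, tw(G) = 3.

3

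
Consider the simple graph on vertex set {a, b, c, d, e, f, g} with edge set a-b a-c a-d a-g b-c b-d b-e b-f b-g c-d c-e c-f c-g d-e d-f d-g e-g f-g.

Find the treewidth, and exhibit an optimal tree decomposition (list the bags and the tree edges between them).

Treewidth 4.
Bags: B1 = {b, c, d, f, g}  B2 = {b, c, d, e, g}  B3 = {a, b, c, d, g}
Tree: B1–B2, B2–B3

The largest bag has 5 vertices, giving width 4; this decomposition certifies tw(G) ≤ 4. On the other hand G contains the 5-clique {b, c, d, e, g}. A clique must lie in a single bag of any decomposition, so no decomposition can have width below 4. Hence tw(G) = 4 exactly.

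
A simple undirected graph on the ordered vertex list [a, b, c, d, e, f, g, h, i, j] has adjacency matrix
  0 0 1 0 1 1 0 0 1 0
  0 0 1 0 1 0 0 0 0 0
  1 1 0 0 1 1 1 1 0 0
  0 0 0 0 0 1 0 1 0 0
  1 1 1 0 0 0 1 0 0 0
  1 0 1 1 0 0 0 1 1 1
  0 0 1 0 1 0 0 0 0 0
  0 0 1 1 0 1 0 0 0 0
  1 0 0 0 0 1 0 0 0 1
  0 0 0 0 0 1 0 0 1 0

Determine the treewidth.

A width-2 tree decomposition is:
Bags: B1 = {a, c, f}  B2 = {c, f, h}  B3 = {a, f, i}  B4 = {d, f, h}  B5 = {a, c, e}  B6 = {b, c, e}  B7 = {f, i, j}  B8 = {c, e, g}
Tree: B1–B2, B1–B3, B2–B4, B1–B5, B5–B6, B3–B7, B5–B8
Every bag has size at most 3, so the width is 3 − 1 = 2 and tw(G) ≤ 2. Conversely, {c, e, g} is a clique of size 3, and the vertices of any clique must share a bag in every tree decomposition; so some bag has ≥ 3 vertices and tw(G) ≥ 2. Therefore the treewidth is 2.

2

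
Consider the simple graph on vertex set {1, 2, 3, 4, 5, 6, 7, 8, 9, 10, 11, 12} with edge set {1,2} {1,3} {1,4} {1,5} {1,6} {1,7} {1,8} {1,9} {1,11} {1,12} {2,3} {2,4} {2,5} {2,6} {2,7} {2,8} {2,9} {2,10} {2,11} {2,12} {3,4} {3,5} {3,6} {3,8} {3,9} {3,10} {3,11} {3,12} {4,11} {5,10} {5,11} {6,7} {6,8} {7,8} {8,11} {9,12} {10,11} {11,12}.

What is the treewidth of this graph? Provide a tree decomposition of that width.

Treewidth 4.
One optimal decomposition is:
Bags: B1 = {1, 2, 3, 6, 8}  B2 = {1, 2, 3, 8, 11}  B3 = {1, 2, 3, 11, 12}  B4 = {1, 2, 3, 5, 11}  B5 = {1, 2, 3, 9, 12}  B6 = {2, 3, 5, 10, 11}  B7 = {1, 2, 6, 7, 8}  B8 = {1, 2, 3, 4, 11}
Tree: B1–B2, B2–B3, B2–B4, B3–B5, B4–B6, B1–B7, B4–B8

Each bag holds 5 vertices, so the decomposition has width 4, which upper-bounds the treewidth. On the other hand G contains the 5-clique {1, 2, 3, 9, 12}. A clique must lie in a single bag of any decomposition, so no decomposition can have width below 4. The upper and lower bounds meet at 4, so that is the treewidth.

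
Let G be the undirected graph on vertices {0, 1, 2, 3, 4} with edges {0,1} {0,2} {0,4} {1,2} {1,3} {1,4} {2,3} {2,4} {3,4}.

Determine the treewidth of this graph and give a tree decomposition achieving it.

Treewidth 3.
One optimal decomposition is:
Bags: B1 = {0, 1, 2, 4}  B2 = {1, 2, 3, 4}
Tree: B1–B2

The largest bag has 4 vertices, giving width 3; this decomposition certifies tw(G) ≤ 3. On the other hand G contains the 4-clique {0, 1, 2, 4}. A clique must lie in a single bag of any decomposition, so no decomposition can have width below 3. Combining the bounds, tw(G) = 3.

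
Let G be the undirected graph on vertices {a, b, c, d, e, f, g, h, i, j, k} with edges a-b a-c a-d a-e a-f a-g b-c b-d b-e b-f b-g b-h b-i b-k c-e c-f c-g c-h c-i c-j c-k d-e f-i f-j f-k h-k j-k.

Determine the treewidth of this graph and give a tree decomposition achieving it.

Treewidth 3.
One optimal decomposition is:
Bags: B1 = {b, c, f, i}  B2 = {a, b, c, f}  B3 = {a, b, c, e}  B4 = {b, c, f, k}  B5 = {a, b, c, g}  B6 = {c, f, j, k}  B7 = {a, b, d, e}  B8 = {b, c, h, k}
Tree: B1–B2, B2–B3, B2–B4, B2–B5, B4–B6, B3–B7, B4–B8

Every bag has size at most 4, so the width is 4 − 1 = 3 and tw(G) ≤ 3. For the lower bound, the 4 vertices {c, f, j, k} are pairwise adjacent, and any tree decomposition puts a clique entirely inside one bag — forcing width ≥ 3. Combining the bounds, tw(G) = 3.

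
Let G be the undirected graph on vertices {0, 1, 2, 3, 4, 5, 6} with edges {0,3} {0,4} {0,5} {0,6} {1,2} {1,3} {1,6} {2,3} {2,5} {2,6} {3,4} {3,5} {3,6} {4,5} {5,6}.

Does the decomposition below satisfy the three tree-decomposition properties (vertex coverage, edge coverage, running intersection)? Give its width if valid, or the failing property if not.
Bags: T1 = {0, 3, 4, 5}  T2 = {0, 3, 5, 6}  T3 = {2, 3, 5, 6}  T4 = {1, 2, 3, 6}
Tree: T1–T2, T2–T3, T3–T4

Yes; width 3.

Every vertex of G appears in some bag (union = {0, 1, 2, 3, 4, 5, 6}); every edge is covered by a bag; and for each vertex v the set of bags containing v is connected in the bag tree. The decomposition is therefore valid. The largest bag has 4 vertices, so the width is 3.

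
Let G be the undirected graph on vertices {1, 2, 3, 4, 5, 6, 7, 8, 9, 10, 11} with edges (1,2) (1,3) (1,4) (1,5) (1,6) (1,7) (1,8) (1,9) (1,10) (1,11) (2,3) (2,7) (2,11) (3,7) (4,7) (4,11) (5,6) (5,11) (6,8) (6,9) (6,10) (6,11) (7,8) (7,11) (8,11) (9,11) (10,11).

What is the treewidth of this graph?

3

A width-3 tree decomposition is:
Bags: B1 = {1, 2, 7, 11}  B2 = {1, 7, 8, 11}  B3 = {1, 6, 8, 11}  B4 = {1, 6, 10, 11}  B5 = {1, 2, 3, 7}  B6 = {1, 4, 7, 11}  B7 = {1, 5, 6, 11}  B8 = {1, 6, 9, 11}
Tree: B1–B2, B2–B3, B3–B4, B1–B5, B2–B6, B4–B7, B4–B8
Every bag has size at most 4, so the width is 4 − 1 = 3 and tw(G) ≤ 3. For the lower bound, the 4 vertices {1, 2, 7, 11} are pairwise adjacent, and any tree decomposition puts a clique entirely inside one bag — forcing width ≥ 3. The upper and lower bounds meet at 3, so that is the treewidth.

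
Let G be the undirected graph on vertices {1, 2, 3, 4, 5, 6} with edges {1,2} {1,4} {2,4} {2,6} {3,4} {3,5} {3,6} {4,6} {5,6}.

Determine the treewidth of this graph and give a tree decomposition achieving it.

Treewidth 2.
Bags: B1 = {3, 4, 6}  B2 = {2, 4, 6}  B3 = {3, 5, 6}  B4 = {1, 2, 4}
Tree: B1–B2, B1–B3, B2–B4

Each bag holds 3 vertices, so the decomposition has width 2, which upper-bounds the treewidth. For the lower bound, the 3 vertices {1, 2, 4} are pairwise adjacent, and any tree decomposition puts a clique entirely inside one bag — forcing width ≥ 2. The upper and lower bounds meet at 2, so that is the treewidth.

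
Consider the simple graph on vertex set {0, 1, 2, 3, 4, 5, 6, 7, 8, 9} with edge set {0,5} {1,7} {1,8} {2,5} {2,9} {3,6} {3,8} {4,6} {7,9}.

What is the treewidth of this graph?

1

A width-1 tree decomposition is:
Bags: B1 = {0, 5}  B2 = {2, 5}  B3 = {2, 9}  B4 = {7, 9}  B5 = {1, 7}  B6 = {1, 8}  B7 = {3, 8}  B8 = {3, 6}  B9 = {4, 6}
Tree: B1–B2, B2–B3, B3–B4, B4–B5, B5–B6, B6–B7, B7–B8, B8–B9
The largest bag has 2 vertices, giving width 1; this decomposition certifies tw(G) ≤ 1. Since G has at least one edge (e.g. 0–5), it is not an edgeless graph, so tw(G) ≥ 1. Combining the bounds, tw(G) = 1.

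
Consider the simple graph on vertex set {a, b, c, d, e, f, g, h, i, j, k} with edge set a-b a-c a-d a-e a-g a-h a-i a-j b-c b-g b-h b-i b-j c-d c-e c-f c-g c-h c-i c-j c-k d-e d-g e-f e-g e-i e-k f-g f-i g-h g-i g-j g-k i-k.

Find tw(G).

4

A width-4 tree decomposition is:
Bags: B1 = {a, b, c, g, j}  B2 = {a, b, c, g, i}  B3 = {a, c, e, g, i}  B4 = {c, e, g, i, k}  B5 = {a, c, d, e, g}  B6 = {c, e, f, g, i}  B7 = {a, b, c, g, h}
Tree: B1–B2, B2–B3, B3–B4, B3–B5, B4–B6, B2–B7
The largest bag has 5 vertices, giving width 4; this decomposition certifies tw(G) ≤ 4. For the lower bound, the 5 vertices {a, c, d, e, g} are pairwise adjacent, and any tree decomposition puts a clique entirely inside one bag — forcing width ≥ 4. Hence tw(G) = 4 exactly.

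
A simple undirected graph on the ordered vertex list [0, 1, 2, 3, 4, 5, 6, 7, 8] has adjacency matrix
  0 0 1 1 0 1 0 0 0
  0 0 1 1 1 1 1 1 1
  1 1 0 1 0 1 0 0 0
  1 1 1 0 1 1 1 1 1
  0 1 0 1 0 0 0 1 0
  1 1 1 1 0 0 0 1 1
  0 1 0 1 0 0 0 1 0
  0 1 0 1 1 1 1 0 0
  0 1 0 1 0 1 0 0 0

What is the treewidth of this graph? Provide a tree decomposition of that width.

Each bag holds 4 vertices, so the decomposition has width 3, which upper-bounds the treewidth. On the other hand G contains the 4-clique {0, 2, 3, 5}. A clique must lie in a single bag of any decomposition, so no decomposition can have width below 3. Hence tw(G) = 3 exactly.

Treewidth 3.
One optimal decomposition is:
Bags: B1 = {1, 3, 5, 7}  B2 = {1, 2, 3, 5}  B3 = {1, 3, 5, 8}  B4 = {0, 2, 3, 5}  B5 = {1, 3, 6, 7}  B6 = {1, 3, 4, 7}
Tree: B1–B2, B2–B3, B2–B4, B1–B5, B1–B6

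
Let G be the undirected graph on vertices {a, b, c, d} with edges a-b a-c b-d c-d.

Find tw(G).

2

A width-2 tree decomposition is:
Bags: B1 = {a, b, d}  B2 = {a, c, d}
Tree: B1–B2
The largest bag has 3 vertices, giving width 2; this decomposition certifies tw(G) ≤ 2. The edges a–b–d–c–a form a cycle, so G is not a tree and its treewidth is at least 2. Hence tw(G) = 2 exactly.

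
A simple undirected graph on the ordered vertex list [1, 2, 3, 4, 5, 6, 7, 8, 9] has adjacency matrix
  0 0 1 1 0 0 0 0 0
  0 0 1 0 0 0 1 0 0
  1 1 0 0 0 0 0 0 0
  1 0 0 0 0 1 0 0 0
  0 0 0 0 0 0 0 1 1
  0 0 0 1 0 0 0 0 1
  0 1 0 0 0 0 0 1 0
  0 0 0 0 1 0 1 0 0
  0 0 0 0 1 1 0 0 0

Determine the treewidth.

2

A width-2 tree decomposition is:
Bags: B1 = {4, 6, 9}  B2 = {4, 5, 9}  B3 = {4, 5, 8}  B4 = {4, 7, 8}  B5 = {2, 4, 7}  B6 = {2, 3, 4}  B7 = {1, 3, 4}
Tree: B1–B2, B2–B3, B3–B4, B4–B5, B5–B6, B6–B7
Each bag holds 3 vertices, so the decomposition has width 2, which upper-bounds the treewidth. The edges 4–6–9–5–8–7–2–3–1–4 form a cycle, so G is not a tree and its treewidth is at least 2. The upper and lower bounds meet at 2, so that is the treewidth.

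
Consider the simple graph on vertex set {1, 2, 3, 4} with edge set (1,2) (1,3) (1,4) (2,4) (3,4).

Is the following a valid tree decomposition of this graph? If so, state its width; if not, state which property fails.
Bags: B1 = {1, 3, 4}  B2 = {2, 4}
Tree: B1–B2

A tree decomposition must satisfy three properties: every vertex lies in some bag; for every edge, both endpoints lie together in some bag; and for every vertex, the bags containing it form a connected subtree. Here edge (1,2) lies in no bag, so the decomposition is invalid.

No — edge (1,2) lies in no bag.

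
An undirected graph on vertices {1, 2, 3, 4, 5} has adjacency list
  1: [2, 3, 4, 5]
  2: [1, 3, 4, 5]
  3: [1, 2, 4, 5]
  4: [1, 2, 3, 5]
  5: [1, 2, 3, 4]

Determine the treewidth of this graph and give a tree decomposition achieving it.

With just one bag of size 5, the width is 5 − 1 = 4, so tw(G) ≤ 4. For the lower bound, the 5 vertices {1, 2, 3, 4, 5} are pairwise adjacent, and any tree decomposition puts a clique entirely inside one bag — forcing width ≥ 4. Therefore the treewidth is 4.

Treewidth 4.
One optimal decomposition is:
Bags: B1 = {1, 2, 3, 4, 5}
Tree: (single bag)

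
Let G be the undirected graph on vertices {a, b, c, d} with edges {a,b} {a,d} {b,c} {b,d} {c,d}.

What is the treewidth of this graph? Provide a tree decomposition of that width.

Treewidth 2.
Bags: B1 = {b, c, d}  B2 = {a, b, d}
Tree: B1–B2

Every bag has size at most 3, so the width is 3 − 1 = 2 and tw(G) ≤ 2. On the other hand G contains the 3-clique {b, c, d}. A clique must lie in a single bag of any decomposition, so no decomposition can have width below 2. Combining the bounds, tw(G) = 2.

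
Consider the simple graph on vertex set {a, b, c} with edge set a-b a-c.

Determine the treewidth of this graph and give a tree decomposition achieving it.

The largest bag has 2 vertices, giving width 1; this decomposition certifies tw(G) ≤ 1. Since G has at least one edge (e.g. a–b), it is not an edgeless graph, so tw(G) ≥ 1. Therefore the treewidth is 1.

Treewidth 1.
Bags: B1 = {a, b}  B2 = {a, c}
Tree: B1–B2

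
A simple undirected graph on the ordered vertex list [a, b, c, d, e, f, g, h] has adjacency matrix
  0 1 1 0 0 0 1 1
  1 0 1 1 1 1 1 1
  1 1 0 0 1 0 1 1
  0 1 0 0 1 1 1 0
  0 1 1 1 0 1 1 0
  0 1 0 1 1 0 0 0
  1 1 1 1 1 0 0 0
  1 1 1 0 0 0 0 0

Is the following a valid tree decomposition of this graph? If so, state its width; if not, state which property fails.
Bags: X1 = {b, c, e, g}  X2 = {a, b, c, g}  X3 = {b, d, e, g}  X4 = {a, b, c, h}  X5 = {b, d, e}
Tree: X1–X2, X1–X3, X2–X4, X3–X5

A tree decomposition must satisfy three properties: every vertex lies in some bag; for every edge, both endpoints lie together in some bag; and for every vertex, the bags containing it form a connected subtree. Here vertex f appears in no bag, so the decomposition is invalid.

No — vertex f appears in no bag.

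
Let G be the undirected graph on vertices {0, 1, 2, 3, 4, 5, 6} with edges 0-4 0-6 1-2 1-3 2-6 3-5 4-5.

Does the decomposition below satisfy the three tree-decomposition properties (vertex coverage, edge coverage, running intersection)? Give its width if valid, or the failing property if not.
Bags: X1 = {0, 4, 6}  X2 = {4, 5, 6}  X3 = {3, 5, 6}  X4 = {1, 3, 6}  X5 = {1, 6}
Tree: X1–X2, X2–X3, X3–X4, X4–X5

No — vertex 2 appears in no bag.

A tree decomposition must satisfy three properties: every vertex lies in some bag; for every edge, both endpoints lie together in some bag; and for every vertex, the bags containing it form a connected subtree. Here vertex 2 appears in no bag, so the decomposition is invalid.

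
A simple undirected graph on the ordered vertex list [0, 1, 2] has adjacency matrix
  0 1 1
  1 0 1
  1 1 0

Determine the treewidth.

A width-2 tree decomposition is:
Bags: B1 = {0, 1, 2}
Tree: (single bag)
With just one bag of size 3, the width is 3 − 1 = 2, so tw(G) ≤ 2. On the other hand G contains the 3-clique {0, 1, 2}. A clique must lie in a single bag of any decomposition, so no decomposition can have width below 2. Hence tw(G) = 2 exactly.

2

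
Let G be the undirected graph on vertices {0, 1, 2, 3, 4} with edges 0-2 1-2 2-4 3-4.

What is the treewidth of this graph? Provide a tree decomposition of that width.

Every bag has size at most 2, so the width is 2 − 1 = 1 and tw(G) ≤ 1. Since G has at least one edge (e.g. 2–1), it is not an edgeless graph, so tw(G) ≥ 1. Combining the bounds, tw(G) = 1.

Treewidth 1.
One such decomposition:
Bags: B1 = {1, 2}  B2 = {2, 4}  B3 = {3, 4}  B4 = {0, 2}
Tree: B1–B2, B2–B3, B1–B4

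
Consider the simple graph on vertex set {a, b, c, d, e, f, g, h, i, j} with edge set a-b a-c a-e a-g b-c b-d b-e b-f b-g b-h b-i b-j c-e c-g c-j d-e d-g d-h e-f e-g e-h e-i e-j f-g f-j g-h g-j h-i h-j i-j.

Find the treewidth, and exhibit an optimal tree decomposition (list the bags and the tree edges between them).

Treewidth 4.
One such decomposition:
Bags: B1 = {b, e, f, g, j}  B2 = {b, c, e, g, j}  B3 = {a, b, c, e, g}  B4 = {b, e, g, h, j}  B5 = {b, e, h, i, j}  B6 = {b, d, e, g, h}
Tree: B1–B2, B2–B3, B1–B4, B4–B5, B4–B6

The largest bag has 5 vertices, giving width 4; this decomposition certifies tw(G) ≤ 4. For the lower bound, the 5 vertices {b, d, e, g, h} are pairwise adjacent, and any tree decomposition puts a clique entirely inside one bag — forcing width ≥ 4. The upper and lower bounds meet at 4, so that is the treewidth.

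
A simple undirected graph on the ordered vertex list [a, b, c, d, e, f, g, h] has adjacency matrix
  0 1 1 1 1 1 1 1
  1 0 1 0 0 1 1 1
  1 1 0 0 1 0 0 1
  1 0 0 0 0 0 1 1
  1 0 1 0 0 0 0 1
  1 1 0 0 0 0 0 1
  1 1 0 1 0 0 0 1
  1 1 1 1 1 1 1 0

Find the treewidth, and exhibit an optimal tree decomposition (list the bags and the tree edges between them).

Treewidth 3.
One such decomposition:
Bags: B1 = {a, b, c, h}  B2 = {a, c, e, h}  B3 = {a, b, f, h}  B4 = {a, b, g, h}  B5 = {a, d, g, h}
Tree: B1–B2, B1–B3, B3–B4, B4–B5

Each bag holds 4 vertices, so the decomposition has width 3, which upper-bounds the treewidth. On the other hand G contains the 4-clique {a, d, g, h}. A clique must lie in a single bag of any decomposition, so no decomposition can have width below 3. Therefore the treewidth is 3.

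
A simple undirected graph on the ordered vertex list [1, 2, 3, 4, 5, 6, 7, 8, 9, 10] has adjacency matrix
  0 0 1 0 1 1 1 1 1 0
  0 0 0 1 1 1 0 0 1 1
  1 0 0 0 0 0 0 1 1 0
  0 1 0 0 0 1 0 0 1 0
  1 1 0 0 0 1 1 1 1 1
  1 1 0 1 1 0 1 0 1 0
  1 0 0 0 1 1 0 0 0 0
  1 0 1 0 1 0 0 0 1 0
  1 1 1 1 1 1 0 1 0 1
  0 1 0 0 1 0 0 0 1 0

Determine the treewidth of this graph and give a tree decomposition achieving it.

Treewidth 3.
Bags: B1 = {1, 5, 6, 9}  B2 = {2, 5, 6, 9}  B3 = {1, 5, 8, 9}  B4 = {1, 5, 6, 7}  B5 = {2, 4, 6, 9}  B6 = {1, 3, 8, 9}  B7 = {2, 5, 9, 10}
Tree: B1–B2, B1–B3, B1–B4, B2–B5, B3–B6, B2–B7

The largest bag has 4 vertices, giving width 3; this decomposition certifies tw(G) ≤ 3. For the lower bound, the 4 vertices {1, 3, 8, 9} are pairwise adjacent, and any tree decomposition puts a clique entirely inside one bag — forcing width ≥ 3. Combining the bounds, tw(G) = 3.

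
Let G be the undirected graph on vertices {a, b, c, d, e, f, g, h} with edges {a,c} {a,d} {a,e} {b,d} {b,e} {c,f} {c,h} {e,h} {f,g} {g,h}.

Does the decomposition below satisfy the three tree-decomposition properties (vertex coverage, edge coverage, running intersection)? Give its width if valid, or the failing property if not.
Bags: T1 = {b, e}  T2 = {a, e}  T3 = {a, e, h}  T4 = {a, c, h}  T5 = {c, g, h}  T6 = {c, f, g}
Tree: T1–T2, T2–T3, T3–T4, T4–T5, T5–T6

No — vertex d appears in no bag.

A tree decomposition must satisfy three properties: every vertex lies in some bag; for every edge, both endpoints lie together in some bag; and for every vertex, the bags containing it form a connected subtree. Here vertex d appears in no bag, so the decomposition is invalid.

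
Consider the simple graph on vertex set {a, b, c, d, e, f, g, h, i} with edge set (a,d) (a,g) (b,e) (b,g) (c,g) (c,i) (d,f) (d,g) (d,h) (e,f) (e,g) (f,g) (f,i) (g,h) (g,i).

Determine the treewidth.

2

A width-2 tree decomposition is:
Bags: B1 = {e, f, g}  B2 = {b, e, g}  B3 = {d, f, g}  B4 = {a, d, g}  B5 = {d, g, h}  B6 = {f, g, i}  B7 = {c, g, i}
Tree: B1–B2, B1–B3, B3–B4, B4–B5, B1–B6, B6–B7
Every bag has size at most 3, so the width is 3 − 1 = 2 and tw(G) ≤ 2. On the other hand G contains the 3-clique {d, g, h}. A clique must lie in a single bag of any decomposition, so no decomposition can have width below 2. The upper and lower bounds meet at 2, so that is the treewidth.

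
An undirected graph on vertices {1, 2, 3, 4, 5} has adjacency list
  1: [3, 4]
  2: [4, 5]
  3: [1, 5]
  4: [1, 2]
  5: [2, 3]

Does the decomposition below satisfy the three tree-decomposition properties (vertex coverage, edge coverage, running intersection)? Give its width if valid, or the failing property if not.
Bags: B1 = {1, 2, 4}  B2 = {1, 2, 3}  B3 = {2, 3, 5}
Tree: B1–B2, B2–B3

Vertex coverage: the bags together contain {1, 2, 3, 4, 5}, the full vertex set. Edge coverage: each edge of G has both endpoints in at least one bag. Running intersection: for every vertex, the bags containing it form a connected subtree. All three properties hold, so this is a valid tree decomposition of width max|bag| − 1 = 2, and hence tw(G) ≤ 2.

Yes; width 2.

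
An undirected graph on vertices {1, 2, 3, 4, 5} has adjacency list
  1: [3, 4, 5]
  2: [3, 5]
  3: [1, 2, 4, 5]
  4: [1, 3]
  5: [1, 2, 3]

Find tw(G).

2

A width-2 tree decomposition is:
Bags: B1 = {1, 3, 5}  B2 = {2, 3, 5}  B3 = {1, 3, 4}
Tree: B1–B2, B1–B3
Each bag holds 3 vertices, so the decomposition has width 2, which upper-bounds the treewidth. On the other hand G contains the 3-clique {1, 3, 4}. A clique must lie in a single bag of any decomposition, so no decomposition can have width below 2. The upper and lower bounds meet at 2, so that is the treewidth.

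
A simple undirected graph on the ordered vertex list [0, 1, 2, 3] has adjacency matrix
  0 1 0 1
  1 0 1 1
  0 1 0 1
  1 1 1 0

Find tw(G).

2

A width-2 tree decomposition is:
Bags: B1 = {1, 2, 3}  B2 = {0, 1, 3}
Tree: B1–B2
Every bag has size at most 3, so the width is 3 − 1 = 2 and tw(G) ≤ 2. On the other hand G contains the 3-clique {0, 1, 3}. A clique must lie in a single bag of any decomposition, so no decomposition can have width below 2. Therefore the treewidth is 2.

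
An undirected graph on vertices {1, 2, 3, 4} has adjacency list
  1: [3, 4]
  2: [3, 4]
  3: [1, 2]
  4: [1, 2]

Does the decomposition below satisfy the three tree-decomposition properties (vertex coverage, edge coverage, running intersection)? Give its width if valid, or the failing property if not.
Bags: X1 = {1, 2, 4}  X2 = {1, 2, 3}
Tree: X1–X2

Yes; width 2.

Vertex coverage: the bags together contain {1, 2, 3, 4}, the full vertex set. Edge coverage: each edge of G has both endpoints in at least one bag. Running intersection: for every vertex, the bags containing it form a connected subtree. All three properties hold, so this is a valid tree decomposition of width max|bag| − 1 = 2, and hence tw(G) ≤ 2.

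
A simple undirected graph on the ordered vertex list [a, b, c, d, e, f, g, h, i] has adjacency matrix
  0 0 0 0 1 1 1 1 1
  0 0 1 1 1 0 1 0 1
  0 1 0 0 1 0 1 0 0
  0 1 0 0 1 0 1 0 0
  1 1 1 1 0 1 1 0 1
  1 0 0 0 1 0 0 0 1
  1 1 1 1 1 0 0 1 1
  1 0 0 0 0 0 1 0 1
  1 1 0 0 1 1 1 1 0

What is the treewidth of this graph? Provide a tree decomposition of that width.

The largest bag has 4 vertices, giving width 3; this decomposition certifies tw(G) ≤ 3. Conversely, {a, e, g, i} is a clique of size 4, and the vertices of any clique must share a bag in every tree decomposition; so some bag has ≥ 4 vertices and tw(G) ≥ 3. The upper and lower bounds meet at 3, so that is the treewidth.

Treewidth 3.
One optimal decomposition is:
Bags: B1 = {a, e, g, i}  B2 = {a, g, h, i}  B3 = {b, e, g, i}  B4 = {b, c, e, g}  B5 = {a, e, f, i}  B6 = {b, d, e, g}
Tree: B1–B2, B1–B3, B3–B4, B1–B5, B3–B6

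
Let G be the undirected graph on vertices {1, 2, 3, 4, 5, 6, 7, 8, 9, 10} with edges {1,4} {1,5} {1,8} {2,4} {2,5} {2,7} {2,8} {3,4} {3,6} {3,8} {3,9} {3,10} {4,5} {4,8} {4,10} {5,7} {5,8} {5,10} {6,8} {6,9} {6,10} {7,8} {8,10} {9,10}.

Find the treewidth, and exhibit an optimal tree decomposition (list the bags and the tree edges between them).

The largest bag has 4 vertices, giving width 3; this decomposition certifies tw(G) ≤ 3. On the other hand G contains the 4-clique {3, 4, 8, 10}. A clique must lie in a single bag of any decomposition, so no decomposition can have width below 3. Therefore the treewidth is 3.

Treewidth 3.
Bags: B1 = {2, 5, 7, 8}  B2 = {2, 4, 5, 8}  B3 = {4, 5, 8, 10}  B4 = {3, 4, 8, 10}  B5 = {3, 6, 8, 10}  B6 = {3, 6, 9, 10}  B7 = {1, 4, 5, 8}
Tree: B1–B2, B2–B3, B3–B4, B4–B5, B5–B6, B3–B7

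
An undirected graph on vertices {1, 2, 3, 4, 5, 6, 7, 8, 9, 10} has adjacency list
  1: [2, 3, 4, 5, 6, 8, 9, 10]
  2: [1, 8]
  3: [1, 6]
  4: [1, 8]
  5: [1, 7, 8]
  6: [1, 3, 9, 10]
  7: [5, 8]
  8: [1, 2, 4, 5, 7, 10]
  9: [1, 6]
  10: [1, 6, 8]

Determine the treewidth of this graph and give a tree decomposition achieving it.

Treewidth 2.
One optimal decomposition is:
Bags: B1 = {1, 4, 8}  B2 = {1, 8, 10}  B3 = {1, 5, 8}  B4 = {1, 2, 8}  B5 = {1, 6, 10}  B6 = {1, 3, 6}  B7 = {5, 7, 8}  B8 = {1, 6, 9}
Tree: B1–B2, B1–B3, B2–B4, B2–B5, B5–B6, B3–B7, B6–B8

The largest bag has 3 vertices, giving width 2; this decomposition certifies tw(G) ≤ 2. For the lower bound, the 3 vertices {1, 2, 8} are pairwise adjacent, and any tree decomposition puts a clique entirely inside one bag — forcing width ≥ 2. Hence tw(G) = 2 exactly.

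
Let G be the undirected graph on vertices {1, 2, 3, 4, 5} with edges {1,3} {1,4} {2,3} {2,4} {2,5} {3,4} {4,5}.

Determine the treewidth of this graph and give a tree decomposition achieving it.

Each bag holds 3 vertices, so the decomposition has width 2, which upper-bounds the treewidth. On the other hand G contains the 3-clique {1, 3, 4}. A clique must lie in a single bag of any decomposition, so no decomposition can have width below 2. The upper and lower bounds meet at 2, so that is the treewidth.

Treewidth 2.
One optimal decomposition is:
Bags: B1 = {2, 3, 4}  B2 = {1, 3, 4}  B3 = {2, 4, 5}
Tree: B1–B2, B1–B3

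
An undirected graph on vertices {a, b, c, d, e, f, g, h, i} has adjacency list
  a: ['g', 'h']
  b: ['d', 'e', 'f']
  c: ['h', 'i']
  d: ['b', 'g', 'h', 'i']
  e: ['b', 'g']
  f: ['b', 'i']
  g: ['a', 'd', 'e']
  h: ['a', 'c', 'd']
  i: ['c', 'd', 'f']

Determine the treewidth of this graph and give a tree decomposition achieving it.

Each bag holds 4 vertices, so the decomposition has width 3, which upper-bounds the treewidth. For the lower bound: the 4 vertex sets {a,e,g}, {b}, {d}, {c,f,h,i} are disjoint, each induces a connected subgraph, and every pair is joined by at least one edge of G. Contracting each set to a single vertex therefore yields K_{4} as a minor, and since treewidth is minor-monotone, tw(G) ≥ tw(K_{4}) = 3. Combining the bounds, tw(G) = 3.

Treewidth 3.
Bags: B1 = {a, b, e, g}  B2 = {a, b, d, g}  B3 = {a, b, d, h}  B4 = {b, d, f, h}  B5 = {d, f, h, i}  B6 = {c, f, h, i}
Tree: B1–B2, B2–B3, B3–B4, B4–B5, B5–B6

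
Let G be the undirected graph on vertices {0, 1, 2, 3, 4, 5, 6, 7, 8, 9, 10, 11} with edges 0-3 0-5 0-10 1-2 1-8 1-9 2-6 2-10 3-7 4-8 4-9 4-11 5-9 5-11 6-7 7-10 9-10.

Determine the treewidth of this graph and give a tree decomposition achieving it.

Treewidth 3.
One optimal decomposition is:
Bags: B1 = {2, 3, 6, 7}  B2 = {2, 3, 7, 10}  B3 = {0, 2, 3, 10}  B4 = {0, 1, 2, 10}  B5 = {0, 1, 9, 10}  B6 = {0, 1, 5, 9}  B7 = {1, 5, 8, 9}  B8 = {4, 5, 8, 9}  B9 = {4, 5, 8, 11}
Tree: B1–B2, B2–B3, B3–B4, B4–B5, B5–B6, B6–B7, B7–B8, B8–B9

Each bag holds 4 vertices, so the decomposition has width 3, which upper-bounds the treewidth. For the lower bound: the 4 vertex sets {3,6,7}, {2}, {10}, {0,1,5,9} are disjoint, each induces a connected subgraph, and every pair is joined by at least one edge of G. Contracting each set to a single vertex therefore yields K_{4} as a minor, and since treewidth is minor-monotone, tw(G) ≥ tw(K_{4}) = 3. Hence tw(G) = 3 exactly.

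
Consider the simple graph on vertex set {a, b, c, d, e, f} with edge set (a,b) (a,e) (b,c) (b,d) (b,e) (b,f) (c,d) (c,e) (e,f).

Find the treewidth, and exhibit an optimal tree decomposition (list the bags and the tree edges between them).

Treewidth 2.
One optimal decomposition is:
Bags: B1 = {b, c, d}  B2 = {b, c, e}  B3 = {a, b, e}  B4 = {b, e, f}
Tree: B1–B2, B2–B3, B2–B4

Every bag has size at most 3, so the width is 3 − 1 = 2 and tw(G) ≤ 2. Conversely, {b, c, d} is a clique of size 3, and the vertices of any clique must share a bag in every tree decomposition; so some bag has ≥ 3 vertices and tw(G) ≥ 2. Therefore the treewidth is 2.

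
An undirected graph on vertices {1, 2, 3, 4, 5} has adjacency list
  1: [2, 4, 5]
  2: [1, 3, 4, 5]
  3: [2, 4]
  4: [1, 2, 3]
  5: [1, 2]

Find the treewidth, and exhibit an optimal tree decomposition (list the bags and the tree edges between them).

Each bag holds 3 vertices, so the decomposition has width 2, which upper-bounds the treewidth. Conversely, {1, 2, 4} is a clique of size 3, and the vertices of any clique must share a bag in every tree decomposition; so some bag has ≥ 3 vertices and tw(G) ≥ 2. The upper and lower bounds meet at 2, so that is the treewidth.

Treewidth 2.
One optimal decomposition is:
Bags: B1 = {2, 3, 4}  B2 = {1, 2, 4}  B3 = {1, 2, 5}
Tree: B1–B2, B2–B3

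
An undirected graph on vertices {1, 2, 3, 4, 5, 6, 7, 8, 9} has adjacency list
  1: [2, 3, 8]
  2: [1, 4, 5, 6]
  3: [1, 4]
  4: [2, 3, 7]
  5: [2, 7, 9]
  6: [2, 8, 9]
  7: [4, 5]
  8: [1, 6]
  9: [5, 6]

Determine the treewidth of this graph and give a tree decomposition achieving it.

Each bag holds 4 vertices, so the decomposition has width 3, which upper-bounds the treewidth. For the lower bound: the 4 vertex sets {6,8,9}, {5}, {2}, {1,3,4,7} are disjoint, each induces a connected subgraph, and every pair is joined by at least one edge of G. Contracting each set to a single vertex therefore yields K_{4} as a minor, and since treewidth is minor-monotone, tw(G) ≥ tw(K_{4}) = 3. The upper and lower bounds meet at 3, so that is the treewidth.

Treewidth 3.
Bags: B1 = {5, 6, 8, 9}  B2 = {2, 5, 6, 8}  B3 = {1, 2, 5, 8}  B4 = {1, 2, 5, 7}  B5 = {1, 2, 4, 7}  B6 = {1, 3, 4, 7}
Tree: B1–B2, B2–B3, B3–B4, B4–B5, B5–B6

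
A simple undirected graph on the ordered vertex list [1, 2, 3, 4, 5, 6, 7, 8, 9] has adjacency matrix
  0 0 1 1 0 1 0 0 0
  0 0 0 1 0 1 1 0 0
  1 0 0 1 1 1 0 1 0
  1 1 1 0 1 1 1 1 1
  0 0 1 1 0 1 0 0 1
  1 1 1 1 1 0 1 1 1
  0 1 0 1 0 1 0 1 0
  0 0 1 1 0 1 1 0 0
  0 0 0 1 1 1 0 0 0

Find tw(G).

3

A width-3 tree decomposition is:
Bags: B1 = {3, 4, 6, 8}  B2 = {3, 4, 5, 6}  B3 = {1, 3, 4, 6}  B4 = {4, 5, 6, 9}  B5 = {4, 6, 7, 8}  B6 = {2, 4, 6, 7}
Tree: B1–B2, B2–B3, B2–B4, B1–B5, B5–B6
The largest bag has 4 vertices, giving width 3; this decomposition certifies tw(G) ≤ 3. For the lower bound, the 4 vertices {4, 5, 6, 9} are pairwise adjacent, and any tree decomposition puts a clique entirely inside one bag — forcing width ≥ 3. Therefore the treewidth is 3.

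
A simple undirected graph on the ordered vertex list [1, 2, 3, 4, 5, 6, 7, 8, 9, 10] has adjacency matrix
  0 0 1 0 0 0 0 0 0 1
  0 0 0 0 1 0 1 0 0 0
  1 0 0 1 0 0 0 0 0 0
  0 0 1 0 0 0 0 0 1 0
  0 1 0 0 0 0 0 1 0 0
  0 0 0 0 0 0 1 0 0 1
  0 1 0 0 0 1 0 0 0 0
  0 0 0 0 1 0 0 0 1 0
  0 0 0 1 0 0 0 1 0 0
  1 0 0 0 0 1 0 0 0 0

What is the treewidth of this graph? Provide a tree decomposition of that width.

Treewidth 2.
Bags: B1 = {4, 8, 9}  B2 = {4, 5, 8}  B3 = {2, 4, 5}  B4 = {2, 4, 7}  B5 = {4, 6, 7}  B6 = {4, 6, 10}  B7 = {1, 4, 10}  B8 = {1, 3, 4}
Tree: B1–B2, B2–B3, B3–B4, B4–B5, B5–B6, B6–B7, B7–B8

Every bag has size at most 3, so the width is 3 − 1 = 2 and tw(G) ≤ 2. For the lower bound, G contains the cycle 4–9–8–5–2–7–6–10–1–3–4, so G is not a forest; only forests have treewidth ≤ 1, hence tw(G) ≥ 2. Hence tw(G) = 2 exactly.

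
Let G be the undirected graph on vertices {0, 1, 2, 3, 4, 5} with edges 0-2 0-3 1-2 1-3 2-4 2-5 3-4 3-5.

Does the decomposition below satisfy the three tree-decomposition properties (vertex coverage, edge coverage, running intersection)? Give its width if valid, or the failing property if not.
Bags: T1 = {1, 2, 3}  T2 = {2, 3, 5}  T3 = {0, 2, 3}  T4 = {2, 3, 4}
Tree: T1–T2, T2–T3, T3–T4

Yes; width 2.

Checking the three conditions: (i) the bags cover all of {0, 1, 2, 3, 4, 5}; (ii) for each edge, some bag contains both endpoints; (iii) the bags containing any fixed vertex form a subtree. All hold, so the decomposition is valid with width 3 − 1 = 2.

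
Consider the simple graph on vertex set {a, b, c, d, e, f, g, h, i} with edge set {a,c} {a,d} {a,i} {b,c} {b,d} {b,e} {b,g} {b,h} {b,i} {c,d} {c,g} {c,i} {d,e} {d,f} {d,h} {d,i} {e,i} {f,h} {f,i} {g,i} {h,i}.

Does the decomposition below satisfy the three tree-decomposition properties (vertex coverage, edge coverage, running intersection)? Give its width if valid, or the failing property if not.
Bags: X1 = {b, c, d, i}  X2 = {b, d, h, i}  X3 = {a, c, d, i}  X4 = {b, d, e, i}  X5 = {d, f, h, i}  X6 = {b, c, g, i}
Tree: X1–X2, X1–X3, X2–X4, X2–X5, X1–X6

Yes; width 3.

Every vertex of G appears in some bag (union = {a, b, c, d, e, f, g, h, i}); every edge is covered by a bag; and for each vertex v the set of bags containing v is connected in the bag tree. The decomposition is therefore valid. The largest bag has 4 vertices, so the width is 3.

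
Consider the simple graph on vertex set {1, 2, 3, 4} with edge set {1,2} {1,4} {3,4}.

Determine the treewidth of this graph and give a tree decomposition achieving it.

Treewidth 1.
One optimal decomposition is:
Bags: B1 = {3, 4}  B2 = {1, 4}  B3 = {1, 2}
Tree: B1–B2, B2–B3

Every bag has size at most 2, so the width is 2 − 1 = 1 and tw(G) ≤ 1. G has an edge, so its treewidth is at least 1. Hence tw(G) = 1 exactly.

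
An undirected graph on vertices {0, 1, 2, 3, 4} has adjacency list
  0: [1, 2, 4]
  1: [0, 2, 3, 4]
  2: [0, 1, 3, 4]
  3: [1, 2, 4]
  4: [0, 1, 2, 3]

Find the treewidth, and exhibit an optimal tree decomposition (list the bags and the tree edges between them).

Each bag holds 4 vertices, so the decomposition has width 3, which upper-bounds the treewidth. On the other hand G contains the 4-clique {0, 1, 2, 4}. A clique must lie in a single bag of any decomposition, so no decomposition can have width below 3. Hence tw(G) = 3 exactly.

Treewidth 3.
One such decomposition:
Bags: B1 = {0, 1, 2, 4}  B2 = {1, 2, 3, 4}
Tree: B1–B2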